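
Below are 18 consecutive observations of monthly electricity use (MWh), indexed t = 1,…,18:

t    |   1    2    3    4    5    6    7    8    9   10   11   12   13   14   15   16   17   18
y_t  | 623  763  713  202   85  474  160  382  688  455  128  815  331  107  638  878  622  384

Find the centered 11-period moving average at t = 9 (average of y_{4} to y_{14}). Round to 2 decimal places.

Sum of periods 4–14: 202 + 85 + 474 + 160 + 382 + 688 + 455 + 128 + 815 + 331 + 107 = 3827
Divide by 11: 3827 / 11 = 347.91

347.91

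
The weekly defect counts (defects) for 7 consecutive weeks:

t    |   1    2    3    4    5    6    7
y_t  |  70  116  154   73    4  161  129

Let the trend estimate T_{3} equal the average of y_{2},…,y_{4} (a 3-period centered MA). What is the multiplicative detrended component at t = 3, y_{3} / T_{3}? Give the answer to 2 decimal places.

1.35

Trend T_3 = (116 + 154 + 73) / 3 = 343/3 = 114.3333
Ratio to trend: 154 / 114.3333 = 1.35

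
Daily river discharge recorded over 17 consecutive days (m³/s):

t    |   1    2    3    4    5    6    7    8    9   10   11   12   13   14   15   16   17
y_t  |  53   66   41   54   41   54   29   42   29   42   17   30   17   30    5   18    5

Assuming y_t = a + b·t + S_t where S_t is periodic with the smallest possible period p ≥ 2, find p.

4

First differences y_{t+1} − y_t: 13, -25, 13, -13, 13, -25, 13, -13, 13, -25, …
The difference pattern repeats every 4 terms and not for any smaller step, so p = 4.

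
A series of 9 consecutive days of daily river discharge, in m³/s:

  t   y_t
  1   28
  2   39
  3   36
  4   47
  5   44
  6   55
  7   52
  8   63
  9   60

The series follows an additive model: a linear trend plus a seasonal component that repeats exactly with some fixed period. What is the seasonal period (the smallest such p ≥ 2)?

2

First differences y_{t+1} − y_t: 11, -3, 11, -3, 11, -3, …
The difference pattern repeats every 2 terms and not for any smaller step, so p = 2.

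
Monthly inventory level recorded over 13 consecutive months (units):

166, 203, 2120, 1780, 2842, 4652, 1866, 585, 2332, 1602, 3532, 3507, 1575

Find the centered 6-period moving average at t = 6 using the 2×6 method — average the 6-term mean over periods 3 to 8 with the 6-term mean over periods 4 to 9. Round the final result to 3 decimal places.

Sum over 3–8: 2120 + 1780 + 2842 + 4652 + 1866 + 585 = 13845
Sum over 4–9: 1780 + 2842 + 4652 + 1866 + 585 + 2332 = 14057
CMA at t=6 = (13845 + 14057) / (2·6) = 27902 / 12 = 2325.167

2325.167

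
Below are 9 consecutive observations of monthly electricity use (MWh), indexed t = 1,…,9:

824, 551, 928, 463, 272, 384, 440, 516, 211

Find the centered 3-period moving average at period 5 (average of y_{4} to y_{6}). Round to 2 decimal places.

373.00

Sum of periods 4–6: 463 + 272 + 384 = 1119
Divide by 3: 1119 / 3 = 373.00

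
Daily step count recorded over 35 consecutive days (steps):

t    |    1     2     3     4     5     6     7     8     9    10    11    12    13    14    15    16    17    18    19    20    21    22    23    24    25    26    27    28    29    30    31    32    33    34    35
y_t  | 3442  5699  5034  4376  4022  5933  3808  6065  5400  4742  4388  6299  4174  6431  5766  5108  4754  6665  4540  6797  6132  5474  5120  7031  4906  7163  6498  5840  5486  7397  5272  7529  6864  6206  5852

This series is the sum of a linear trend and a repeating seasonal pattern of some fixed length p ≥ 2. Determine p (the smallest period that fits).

6

First differences y_{t+1} − y_t: 2257, -665, -658, -354, 1911, -2125, 2257, -665, -658, -354, 1911, -2125, 2257, -665, …
The difference pattern repeats every 6 terms and not for any smaller step, so p = 6.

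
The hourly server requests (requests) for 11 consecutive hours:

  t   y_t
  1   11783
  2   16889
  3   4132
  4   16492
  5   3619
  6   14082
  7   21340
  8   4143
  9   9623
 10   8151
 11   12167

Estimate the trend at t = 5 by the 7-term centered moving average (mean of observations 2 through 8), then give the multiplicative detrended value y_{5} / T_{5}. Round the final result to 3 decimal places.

0.314

Trend T_5 = (16889 + 4132 + 16492 + 3619 + 14082 + 21340 + 4143) / 7 = 80697/7 = 11528.14286
Ratio to trend: 3619 / 11528.14286 = 0.314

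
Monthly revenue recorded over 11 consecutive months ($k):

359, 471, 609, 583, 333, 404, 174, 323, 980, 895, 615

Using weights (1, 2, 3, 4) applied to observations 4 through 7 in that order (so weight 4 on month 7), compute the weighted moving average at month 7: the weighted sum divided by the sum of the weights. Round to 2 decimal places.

315.70

Weighted sum: 1·583 + 2·333 + 3·404 + 4·174 = 583 + 666 + 1212 + 696 = 3157
Weight total: 1 + 2 + 3 + 4 = 10
WMA = 3157 / 10 = 315.70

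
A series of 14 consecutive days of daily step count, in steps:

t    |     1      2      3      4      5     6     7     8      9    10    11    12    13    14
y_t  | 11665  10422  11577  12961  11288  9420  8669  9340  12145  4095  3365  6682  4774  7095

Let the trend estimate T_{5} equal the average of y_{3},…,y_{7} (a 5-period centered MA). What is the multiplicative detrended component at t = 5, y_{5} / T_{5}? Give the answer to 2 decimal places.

Trend T_5 = (11577 + 12961 + 11288 + 9420 + 8669) / 5 = 53915/5 = 10783.0000
Ratio to trend: 11288 / 10783.0000 = 1.05

1.05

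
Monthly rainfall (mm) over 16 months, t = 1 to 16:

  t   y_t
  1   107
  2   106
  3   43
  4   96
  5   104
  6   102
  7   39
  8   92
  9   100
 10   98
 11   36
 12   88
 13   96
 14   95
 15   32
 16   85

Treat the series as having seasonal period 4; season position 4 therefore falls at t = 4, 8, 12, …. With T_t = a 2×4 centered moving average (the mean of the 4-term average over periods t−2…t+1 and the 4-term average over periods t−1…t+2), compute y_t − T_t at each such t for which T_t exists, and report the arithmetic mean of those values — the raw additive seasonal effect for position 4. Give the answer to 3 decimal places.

Season position 4 occurs at t = 4, 8, 12 (where T_t is defined).
t=4: T_4 = 86.75000; y_4 − T_4 = 96 − 86.75000 = 9.25000
t=8: T_8 = 82.75000; y_8 − T_8 = 92 − 82.75000 = 9.25000
t=12: T_12 = 79.12500; y_12 − T_12 = 88 − 79.12500 = 8.87500
Mean deviation: (9.25000 + 9.25000 + 8.87500) / 3 = 9.125

9.125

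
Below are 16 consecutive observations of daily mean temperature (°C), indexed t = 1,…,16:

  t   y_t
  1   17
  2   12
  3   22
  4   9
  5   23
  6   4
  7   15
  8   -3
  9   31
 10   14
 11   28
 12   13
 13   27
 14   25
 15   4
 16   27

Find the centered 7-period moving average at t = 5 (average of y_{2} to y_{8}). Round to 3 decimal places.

11.714

Sum of periods 2–8: 12 + 22 + 9 + 23 + 4 + 15 + (-3) = 82
Divide by 7: 82 / 7 = 11.714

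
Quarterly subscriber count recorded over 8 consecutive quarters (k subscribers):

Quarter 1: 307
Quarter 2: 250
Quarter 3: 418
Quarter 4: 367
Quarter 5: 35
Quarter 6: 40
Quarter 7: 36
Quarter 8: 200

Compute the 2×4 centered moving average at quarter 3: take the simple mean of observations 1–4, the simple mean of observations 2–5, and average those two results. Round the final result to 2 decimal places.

301.50

Sum over 1–4: 307 + 250 + 418 + 367 = 1342
Sum over 2–5: 250 + 418 + 367 + 35 = 1070
CMA at t=3 = (1342 + 1070) / (2·4) = 2412 / 8 = 301.50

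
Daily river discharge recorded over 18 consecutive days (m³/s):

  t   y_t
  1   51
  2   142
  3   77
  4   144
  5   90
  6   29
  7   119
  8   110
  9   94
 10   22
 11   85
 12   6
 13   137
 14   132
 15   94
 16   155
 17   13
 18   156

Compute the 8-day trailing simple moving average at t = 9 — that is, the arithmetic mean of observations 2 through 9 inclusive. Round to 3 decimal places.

100.625

Sum of periods 2–9: 142 + 77 + 144 + 90 + 29 + 119 + 110 + 94 = 805
Divide by 8: 805 / 8 = 100.625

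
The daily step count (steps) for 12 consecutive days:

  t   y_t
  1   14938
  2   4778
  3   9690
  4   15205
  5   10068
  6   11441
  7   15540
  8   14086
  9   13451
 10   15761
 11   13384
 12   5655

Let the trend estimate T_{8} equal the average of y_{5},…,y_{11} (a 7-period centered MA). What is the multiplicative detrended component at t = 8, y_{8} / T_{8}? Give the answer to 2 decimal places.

1.05

Trend T_8 = (10068 + 11441 + 15540 + 14086 + 13451 + 15761 + 13384) / 7 = 93731/7 = 13390.1429
Ratio to trend: 14086 / 13390.1429 = 1.05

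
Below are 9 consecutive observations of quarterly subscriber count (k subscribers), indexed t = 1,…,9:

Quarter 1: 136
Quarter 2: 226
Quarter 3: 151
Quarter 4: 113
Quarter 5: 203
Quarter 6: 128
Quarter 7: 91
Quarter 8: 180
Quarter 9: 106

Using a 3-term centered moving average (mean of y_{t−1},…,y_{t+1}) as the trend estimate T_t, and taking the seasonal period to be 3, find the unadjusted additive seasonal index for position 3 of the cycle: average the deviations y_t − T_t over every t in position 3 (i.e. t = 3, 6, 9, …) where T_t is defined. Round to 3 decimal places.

-12.500

Season position 3 occurs at t = 3, 6 (where T_t is defined).
t=3: T_3 = 163.33333; y_3 − T_3 = 151 − 163.33333 = -12.33333
t=6: T_6 = 140.66667; y_6 − T_6 = 128 − 140.66667 = -12.66667
Mean deviation: (-12.33333 + -12.66667) / 2 = -12.500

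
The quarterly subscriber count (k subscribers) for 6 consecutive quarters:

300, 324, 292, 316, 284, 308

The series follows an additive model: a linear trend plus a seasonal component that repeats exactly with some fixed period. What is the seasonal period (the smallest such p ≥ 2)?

2

First differences y_{t+1} − y_t: 24, -32, 24, -32, 24, …
The difference pattern repeats every 2 terms and not for any smaller step, so p = 2.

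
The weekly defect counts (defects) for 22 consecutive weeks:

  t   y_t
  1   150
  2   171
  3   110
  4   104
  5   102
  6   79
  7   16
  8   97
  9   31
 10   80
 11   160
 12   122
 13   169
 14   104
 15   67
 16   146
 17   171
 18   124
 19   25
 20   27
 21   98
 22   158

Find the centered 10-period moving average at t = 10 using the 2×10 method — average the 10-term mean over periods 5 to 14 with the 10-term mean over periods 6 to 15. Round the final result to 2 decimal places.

Sum over 5–14: 102 + 79 + 16 + 97 + 31 + 80 + 160 + 122 + 169 + 104 = 960
Sum over 6–15: 79 + 16 + 97 + 31 + 80 + 160 + 122 + 169 + 104 + 67 = 925
CMA at t=10 = (960 + 925) / (2·10) = 1885 / 20 = 94.25

94.25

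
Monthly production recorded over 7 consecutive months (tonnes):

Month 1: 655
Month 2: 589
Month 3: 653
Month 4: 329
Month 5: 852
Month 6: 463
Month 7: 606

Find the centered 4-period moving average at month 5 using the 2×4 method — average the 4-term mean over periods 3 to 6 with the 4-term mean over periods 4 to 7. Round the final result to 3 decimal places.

568.375

Sum over 3–6: 653 + 329 + 852 + 463 = 2297
Sum over 4–7: 329 + 852 + 463 + 606 = 2250
CMA at t=5 = (2297 + 2250) / (2·4) = 4547 / 8 = 568.375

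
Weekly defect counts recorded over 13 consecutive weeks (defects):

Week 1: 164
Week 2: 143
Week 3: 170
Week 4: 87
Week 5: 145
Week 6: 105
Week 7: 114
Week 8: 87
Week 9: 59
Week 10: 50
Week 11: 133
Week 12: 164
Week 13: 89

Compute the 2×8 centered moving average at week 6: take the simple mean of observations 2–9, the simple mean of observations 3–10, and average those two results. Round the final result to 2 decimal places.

107.94

Sum over 2–9: 143 + 170 + 87 + 145 + 105 + 114 + 87 + 59 = 910
Sum over 3–10: 170 + 87 + 145 + 105 + 114 + 87 + 59 + 50 = 817
CMA at t=6 = (910 + 817) / (2·8) = 1727 / 16 = 107.94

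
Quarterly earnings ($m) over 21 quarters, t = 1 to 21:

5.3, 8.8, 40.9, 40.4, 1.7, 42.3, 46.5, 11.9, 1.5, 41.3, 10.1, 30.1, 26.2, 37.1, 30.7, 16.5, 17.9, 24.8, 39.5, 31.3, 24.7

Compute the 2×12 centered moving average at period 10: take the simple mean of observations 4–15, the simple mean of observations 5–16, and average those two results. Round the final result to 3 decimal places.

25.654

Sum over 4–15: 40.4 + 1.7 + 42.3 + 46.5 + 11.9 + 1.5 + 41.3 + 10.1 + 30.1 + 26.2 + 37.1 + 30.7 = 319.8
Sum over 5–16: 1.7 + 42.3 + 46.5 + 11.9 + 1.5 + 41.3 + 10.1 + 30.1 + 26.2 + 37.1 + 30.7 + 16.5 = 295.9
CMA at t=10 = (319.8 + 295.9) / (2·12) = 615.7 / 24 = 25.654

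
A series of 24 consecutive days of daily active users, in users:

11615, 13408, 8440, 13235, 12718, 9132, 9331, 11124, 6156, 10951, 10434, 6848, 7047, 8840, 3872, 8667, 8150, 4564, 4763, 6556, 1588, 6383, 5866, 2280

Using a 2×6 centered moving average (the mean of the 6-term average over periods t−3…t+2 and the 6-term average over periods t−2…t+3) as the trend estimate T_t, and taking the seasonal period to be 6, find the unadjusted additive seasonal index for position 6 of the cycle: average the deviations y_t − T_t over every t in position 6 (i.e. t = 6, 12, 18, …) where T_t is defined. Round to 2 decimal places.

-1341.00

Season position 6 occurs at t = 6, 12, 18 (where T_t is defined).
t=6: T_6 = 10473.0000; y_6 − T_6 = 9132 − 10473.0000 = -1341.0000
t=12: T_12 = 8189.0000; y_12 − T_12 = 6848 − 8189.0000 = -1341.0000
t=18: T_18 = 5905.0000; y_18 − T_18 = 4564 − 5905.0000 = -1341.0000
Mean deviation: (-1341.0000 + -1341.0000 + -1341.0000) / 3 = -1341.00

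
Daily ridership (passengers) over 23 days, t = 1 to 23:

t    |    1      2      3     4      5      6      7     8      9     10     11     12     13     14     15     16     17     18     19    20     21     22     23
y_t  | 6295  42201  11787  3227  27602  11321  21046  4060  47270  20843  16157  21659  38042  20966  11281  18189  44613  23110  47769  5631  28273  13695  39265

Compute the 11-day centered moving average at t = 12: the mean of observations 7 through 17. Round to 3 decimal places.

24011.455

Sum of periods 7–17: 21046 + 4060 + 47270 + 20843 + 16157 + 21659 + 38042 + 20966 + 11281 + 18189 + 44613 = 264126
Divide by 11: 264126 / 11 = 24011.455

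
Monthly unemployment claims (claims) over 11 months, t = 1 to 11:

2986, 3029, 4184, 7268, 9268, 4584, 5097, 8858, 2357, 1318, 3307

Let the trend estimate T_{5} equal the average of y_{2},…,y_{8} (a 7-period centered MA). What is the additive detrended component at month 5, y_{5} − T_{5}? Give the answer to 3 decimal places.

Trend T_5 = (3029 + 4184 + 7268 + 9268 + 4584 + 5097 + 8858) / 7 = 42288/7 = 6041.14286
Detrended value: 9268 − 6041.14286 = 3226.857

3226.857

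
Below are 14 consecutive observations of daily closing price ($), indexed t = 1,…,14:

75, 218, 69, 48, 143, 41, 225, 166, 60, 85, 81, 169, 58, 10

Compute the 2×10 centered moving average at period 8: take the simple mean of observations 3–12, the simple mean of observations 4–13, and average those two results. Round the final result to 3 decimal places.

108.150

Sum over 3–12: 69 + 48 + 143 + 41 + 225 + 166 + 60 + 85 + 81 + 169 = 1087
Sum over 4–13: 48 + 143 + 41 + 225 + 166 + 60 + 85 + 81 + 169 + 58 = 1076
CMA at t=8 = (1087 + 1076) / (2·10) = 2163 / 20 = 108.150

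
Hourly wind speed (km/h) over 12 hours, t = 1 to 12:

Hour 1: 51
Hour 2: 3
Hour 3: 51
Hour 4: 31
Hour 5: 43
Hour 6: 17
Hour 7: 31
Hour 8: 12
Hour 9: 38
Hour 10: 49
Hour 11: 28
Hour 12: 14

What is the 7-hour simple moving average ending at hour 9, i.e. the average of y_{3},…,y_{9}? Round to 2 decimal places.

31.86

Sum of periods 3–9: 51 + 31 + 43 + 17 + 31 + 12 + 38 = 223
Divide by 7: 223 / 7 = 31.86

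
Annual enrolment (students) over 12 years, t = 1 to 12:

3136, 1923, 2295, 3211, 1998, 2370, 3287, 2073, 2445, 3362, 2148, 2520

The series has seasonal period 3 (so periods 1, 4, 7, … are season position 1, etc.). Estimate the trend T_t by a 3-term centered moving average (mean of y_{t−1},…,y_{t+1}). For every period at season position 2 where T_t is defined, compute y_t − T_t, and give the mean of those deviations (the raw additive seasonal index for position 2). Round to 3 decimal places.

Season position 2 occurs at t = 2, 5, 8, 11 (where T_t is defined).
t=2: T_2 = 2451.33333; y_2 − T_2 = 1923 − 2451.33333 = -528.33333
t=5: T_5 = 2526.33333; y_5 − T_5 = 1998 − 2526.33333 = -528.33333
t=8: T_8 = 2601.66667; y_8 − T_8 = 2073 − 2601.66667 = -528.66667
t=11: T_11 = 2676.66667; y_11 − T_11 = 2148 − 2676.66667 = -528.66667
Mean deviation: (-528.33333 + -528.33333 + -528.66667 + -528.66667) / 4 = -528.500

-528.500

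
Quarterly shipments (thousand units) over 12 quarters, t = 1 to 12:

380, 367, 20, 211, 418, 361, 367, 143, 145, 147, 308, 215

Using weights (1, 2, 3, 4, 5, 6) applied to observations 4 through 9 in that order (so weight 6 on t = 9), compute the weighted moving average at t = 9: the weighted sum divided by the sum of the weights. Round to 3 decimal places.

Weighted sum: 1·211 + 2·418 + 3·361 + 4·367 + 5·143 + 6·145 = 211 + 836 + 1083 + 1468 + 715 + 870 = 5183
Weight total: 1 + 2 + 3 + 4 + 5 + 6 = 21
WMA = 5183 / 21 = 246.810

246.810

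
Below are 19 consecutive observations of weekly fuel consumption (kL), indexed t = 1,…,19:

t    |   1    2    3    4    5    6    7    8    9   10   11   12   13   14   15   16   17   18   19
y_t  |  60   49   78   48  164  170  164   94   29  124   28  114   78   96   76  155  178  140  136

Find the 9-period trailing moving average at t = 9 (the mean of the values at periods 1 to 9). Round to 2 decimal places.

95.11

Sum of periods 1–9: 60 + 49 + 78 + 48 + 164 + 170 + 164 + 94 + 29 = 856
Divide by 9: 856 / 9 = 95.11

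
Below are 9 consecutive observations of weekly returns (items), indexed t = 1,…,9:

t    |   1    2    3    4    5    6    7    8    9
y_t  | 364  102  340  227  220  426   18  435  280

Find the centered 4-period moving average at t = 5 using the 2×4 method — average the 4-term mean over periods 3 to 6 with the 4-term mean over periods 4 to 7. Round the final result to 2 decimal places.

Sum over 3–6: 340 + 227 + 220 + 426 = 1213
Sum over 4–7: 227 + 220 + 426 + 18 = 891
CMA at t=5 = (1213 + 891) / (2·4) = 2104 / 8 = 263.00

263.00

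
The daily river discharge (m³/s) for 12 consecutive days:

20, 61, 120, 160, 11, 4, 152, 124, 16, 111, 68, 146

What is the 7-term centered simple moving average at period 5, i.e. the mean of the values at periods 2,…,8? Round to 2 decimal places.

Sum of periods 2–8: 61 + 120 + 160 + 11 + 4 + 152 + 124 = 632
Divide by 7: 632 / 7 = 90.29

90.29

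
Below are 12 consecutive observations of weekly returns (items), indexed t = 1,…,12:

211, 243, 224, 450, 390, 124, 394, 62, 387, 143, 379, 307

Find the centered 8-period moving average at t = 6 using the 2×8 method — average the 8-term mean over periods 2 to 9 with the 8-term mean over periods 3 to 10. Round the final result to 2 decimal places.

Sum over 2–9: 243 + 224 + 450 + 390 + 124 + 394 + 62 + 387 = 2274
Sum over 3–10: 224 + 450 + 390 + 124 + 394 + 62 + 387 + 143 = 2174
CMA at t=6 = (2274 + 2174) / (2·8) = 4448 / 16 = 278.00

278.00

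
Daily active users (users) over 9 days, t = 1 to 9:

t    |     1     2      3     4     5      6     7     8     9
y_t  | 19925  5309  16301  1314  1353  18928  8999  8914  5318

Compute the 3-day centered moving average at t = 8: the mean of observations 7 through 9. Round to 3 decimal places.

7743.667

Sum of periods 7–9: 8999 + 8914 + 5318 = 23231
Divide by 3: 23231 / 3 = 7743.667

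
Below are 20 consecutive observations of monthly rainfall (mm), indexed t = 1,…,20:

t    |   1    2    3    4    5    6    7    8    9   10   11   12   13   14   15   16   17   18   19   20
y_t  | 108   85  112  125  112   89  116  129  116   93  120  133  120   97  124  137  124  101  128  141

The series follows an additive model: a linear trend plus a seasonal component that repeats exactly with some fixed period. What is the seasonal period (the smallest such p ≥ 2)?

4

First differences y_{t+1} − y_t: -23, 27, 13, -13, -23, 27, 13, -13, -23, 27, …
The difference pattern repeats every 4 terms and not for any smaller step, so p = 4.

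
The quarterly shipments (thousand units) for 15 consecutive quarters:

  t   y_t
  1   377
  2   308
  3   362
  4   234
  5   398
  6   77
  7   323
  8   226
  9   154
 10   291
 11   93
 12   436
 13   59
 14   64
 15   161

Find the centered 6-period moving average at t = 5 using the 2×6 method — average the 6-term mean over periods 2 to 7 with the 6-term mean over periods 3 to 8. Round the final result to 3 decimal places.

Sum over 2–7: 308 + 362 + 234 + 398 + 77 + 323 = 1702
Sum over 3–8: 362 + 234 + 398 + 77 + 323 + 226 = 1620
CMA at t=5 = (1702 + 1620) / (2·6) = 3322 / 12 = 276.833

276.833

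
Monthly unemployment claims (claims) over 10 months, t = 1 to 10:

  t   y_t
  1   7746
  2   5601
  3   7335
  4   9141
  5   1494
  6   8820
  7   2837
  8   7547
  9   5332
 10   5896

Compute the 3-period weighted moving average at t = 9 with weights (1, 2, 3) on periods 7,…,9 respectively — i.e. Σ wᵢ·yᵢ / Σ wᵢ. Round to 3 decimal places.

Weighted sum: 1·2837 + 2·7547 + 3·5332 = 2837 + 15094 + 15996 = 33927
Weight total: 1 + 2 + 3 = 6
WMA = 33927 / 6 = 5654.500

5654.500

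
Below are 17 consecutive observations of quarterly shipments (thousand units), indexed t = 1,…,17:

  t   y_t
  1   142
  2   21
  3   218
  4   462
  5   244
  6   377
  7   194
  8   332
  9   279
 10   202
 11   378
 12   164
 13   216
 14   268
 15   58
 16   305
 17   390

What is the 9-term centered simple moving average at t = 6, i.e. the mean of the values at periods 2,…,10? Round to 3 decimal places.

258.778

Sum of periods 2–10: 21 + 218 + 462 + 244 + 377 + 194 + 332 + 279 + 202 = 2329
Divide by 9: 2329 / 9 = 258.778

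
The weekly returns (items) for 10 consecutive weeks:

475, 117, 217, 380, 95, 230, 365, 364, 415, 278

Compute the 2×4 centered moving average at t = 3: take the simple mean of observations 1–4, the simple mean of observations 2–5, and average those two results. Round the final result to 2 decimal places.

249.75

Sum over 1–4: 475 + 117 + 217 + 380 = 1189
Sum over 2–5: 117 + 217 + 380 + 95 = 809
CMA at t=3 = (1189 + 809) / (2·4) = 1998 / 8 = 249.75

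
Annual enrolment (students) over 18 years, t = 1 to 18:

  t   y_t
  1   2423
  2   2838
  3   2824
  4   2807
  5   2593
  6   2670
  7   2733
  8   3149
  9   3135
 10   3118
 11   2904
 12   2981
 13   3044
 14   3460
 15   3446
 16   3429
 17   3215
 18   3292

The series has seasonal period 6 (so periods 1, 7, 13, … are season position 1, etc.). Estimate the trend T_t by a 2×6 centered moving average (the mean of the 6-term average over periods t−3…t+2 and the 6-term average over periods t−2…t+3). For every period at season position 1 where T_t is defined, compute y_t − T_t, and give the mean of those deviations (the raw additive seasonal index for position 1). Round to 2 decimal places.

Season position 1 occurs at t = 7, 13 (where T_t is defined).
t=7: T_7 = 2873.7500; y_7 − T_7 = 2733 − 2873.7500 = -140.7500
t=13: T_13 = 3184.7500; y_13 − T_13 = 3044 − 3184.7500 = -140.7500
Mean deviation: (-140.7500 + -140.7500) / 2 = -140.75

-140.75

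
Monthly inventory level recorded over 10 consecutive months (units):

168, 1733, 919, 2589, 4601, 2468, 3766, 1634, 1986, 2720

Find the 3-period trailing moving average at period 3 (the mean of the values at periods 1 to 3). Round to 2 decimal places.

940.00

Sum of periods 1–3: 168 + 1733 + 919 = 2820
Divide by 3: 2820 / 3 = 940.00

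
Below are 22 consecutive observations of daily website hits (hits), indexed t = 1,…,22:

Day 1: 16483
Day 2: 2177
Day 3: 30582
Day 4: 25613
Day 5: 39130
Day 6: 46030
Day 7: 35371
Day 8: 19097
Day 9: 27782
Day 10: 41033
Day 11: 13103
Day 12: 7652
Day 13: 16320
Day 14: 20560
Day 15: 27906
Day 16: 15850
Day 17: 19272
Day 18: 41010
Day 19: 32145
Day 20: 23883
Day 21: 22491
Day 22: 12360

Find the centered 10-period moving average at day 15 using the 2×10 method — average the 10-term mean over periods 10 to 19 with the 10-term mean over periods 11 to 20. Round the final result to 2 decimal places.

22627.60

Sum over 10–19: 41033 + 13103 + 7652 + 16320 + 20560 + 27906 + 15850 + 19272 + 41010 + 32145 = 234851
Sum over 11–20: 13103 + 7652 + 16320 + 20560 + 27906 + 15850 + 19272 + 41010 + 32145 + 23883 = 217701
CMA at t=15 = (234851 + 217701) / (2·10) = 452552 / 20 = 22627.60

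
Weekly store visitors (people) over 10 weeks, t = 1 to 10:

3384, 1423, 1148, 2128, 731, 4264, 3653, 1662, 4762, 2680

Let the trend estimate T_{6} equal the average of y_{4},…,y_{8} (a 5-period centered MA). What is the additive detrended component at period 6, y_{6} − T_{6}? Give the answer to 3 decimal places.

Trend T_6 = (2128 + 731 + 4264 + 3653 + 1662) / 5 = 12438/5 = 2487.60000
Detrended value: 4264 − 2487.60000 = 1776.400

1776.400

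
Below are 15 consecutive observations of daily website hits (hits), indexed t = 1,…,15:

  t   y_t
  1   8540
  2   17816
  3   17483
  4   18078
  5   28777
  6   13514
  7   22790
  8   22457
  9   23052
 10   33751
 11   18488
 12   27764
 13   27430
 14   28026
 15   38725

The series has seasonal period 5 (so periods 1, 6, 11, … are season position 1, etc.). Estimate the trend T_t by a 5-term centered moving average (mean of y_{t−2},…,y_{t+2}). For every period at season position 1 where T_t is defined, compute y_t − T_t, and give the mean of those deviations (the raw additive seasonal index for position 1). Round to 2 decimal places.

-7609.10

Season position 1 occurs at t = 6, 11 (where T_t is defined).
t=6: T_6 = 21123.2000; y_6 − T_6 = 13514 − 21123.2000 = -7609.2000
t=11: T_11 = 26097.0000; y_11 − T_11 = 18488 − 26097.0000 = -7609.0000
Mean deviation: (-7609.2000 + -7609.0000) / 2 = -7609.10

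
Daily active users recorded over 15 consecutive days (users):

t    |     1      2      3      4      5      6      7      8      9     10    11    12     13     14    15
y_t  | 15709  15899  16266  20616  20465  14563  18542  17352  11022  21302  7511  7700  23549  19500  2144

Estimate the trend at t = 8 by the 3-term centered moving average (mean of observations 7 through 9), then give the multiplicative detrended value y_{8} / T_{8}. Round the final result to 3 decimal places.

1.110

Trend T_8 = (18542 + 17352 + 11022) / 3 = 46916/3 = 15638.66667
Ratio to trend: 17352 / 15638.66667 = 1.110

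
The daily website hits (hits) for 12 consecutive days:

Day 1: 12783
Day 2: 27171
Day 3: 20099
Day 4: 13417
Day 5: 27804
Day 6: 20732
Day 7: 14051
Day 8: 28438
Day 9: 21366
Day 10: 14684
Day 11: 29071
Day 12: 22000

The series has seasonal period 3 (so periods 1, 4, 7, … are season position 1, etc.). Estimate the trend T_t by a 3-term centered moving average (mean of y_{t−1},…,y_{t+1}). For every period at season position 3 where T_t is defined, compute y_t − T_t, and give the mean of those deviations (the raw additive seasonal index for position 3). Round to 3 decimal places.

-130.111

Season position 3 occurs at t = 3, 6, 9 (where T_t is defined).
t=3: T_3 = 20229.00000; y_3 − T_3 = 20099 − 20229.00000 = -130.00000
t=6: T_6 = 20862.33333; y_6 − T_6 = 20732 − 20862.33333 = -130.33333
t=9: T_9 = 21496.00000; y_9 − T_9 = 21366 − 21496.00000 = -130.00000
Mean deviation: (-130.00000 + -130.33333 + -130.00000) / 3 = -130.111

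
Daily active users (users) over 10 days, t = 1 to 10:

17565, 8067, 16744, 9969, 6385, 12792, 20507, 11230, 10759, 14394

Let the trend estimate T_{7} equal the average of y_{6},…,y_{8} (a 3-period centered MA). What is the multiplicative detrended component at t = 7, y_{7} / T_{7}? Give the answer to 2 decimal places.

1.38

Trend T_7 = (12792 + 20507 + 11230) / 3 = 44529/3 = 14843.0000
Ratio to trend: 20507 / 14843.0000 = 1.38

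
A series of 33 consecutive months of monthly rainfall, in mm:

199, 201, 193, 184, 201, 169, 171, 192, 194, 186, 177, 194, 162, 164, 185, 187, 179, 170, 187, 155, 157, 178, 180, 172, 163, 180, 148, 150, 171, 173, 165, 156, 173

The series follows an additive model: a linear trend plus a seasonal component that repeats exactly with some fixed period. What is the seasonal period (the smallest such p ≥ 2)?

7

First differences y_{t+1} − y_t: 2, -8, -9, 17, -32, 2, 21, 2, -8, -9, 17, -32, 2, 21, 2, -8, …
The difference pattern repeats every 7 terms and not for any smaller step, so p = 7.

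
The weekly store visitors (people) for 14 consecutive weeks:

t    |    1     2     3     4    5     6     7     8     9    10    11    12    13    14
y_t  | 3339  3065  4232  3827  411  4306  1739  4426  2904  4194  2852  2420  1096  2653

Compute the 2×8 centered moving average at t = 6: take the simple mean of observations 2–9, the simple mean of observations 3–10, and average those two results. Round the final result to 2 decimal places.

3184.31

Sum over 2–9: 3065 + 4232 + 3827 + 411 + 4306 + 1739 + 4426 + 2904 = 24910
Sum over 3–10: 4232 + 3827 + 411 + 4306 + 1739 + 4426 + 2904 + 4194 = 26039
CMA at t=6 = (24910 + 26039) / (2·8) = 50949 / 16 = 3184.31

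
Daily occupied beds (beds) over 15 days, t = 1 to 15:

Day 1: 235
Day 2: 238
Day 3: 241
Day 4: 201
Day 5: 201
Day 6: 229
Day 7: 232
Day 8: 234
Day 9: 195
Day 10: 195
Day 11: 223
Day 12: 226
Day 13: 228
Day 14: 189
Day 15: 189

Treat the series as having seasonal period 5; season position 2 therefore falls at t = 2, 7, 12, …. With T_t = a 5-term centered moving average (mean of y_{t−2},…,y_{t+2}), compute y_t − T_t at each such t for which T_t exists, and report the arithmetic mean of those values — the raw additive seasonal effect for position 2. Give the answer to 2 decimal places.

13.80

Season position 2 occurs at t = 7, 12 (where T_t is defined).
t=7: T_7 = 218.2000; y_7 − T_7 = 232 − 218.2000 = 13.8000
t=12: T_12 = 212.2000; y_12 − T_12 = 226 − 212.2000 = 13.8000
Mean deviation: (13.8000 + 13.8000) / 2 = 13.80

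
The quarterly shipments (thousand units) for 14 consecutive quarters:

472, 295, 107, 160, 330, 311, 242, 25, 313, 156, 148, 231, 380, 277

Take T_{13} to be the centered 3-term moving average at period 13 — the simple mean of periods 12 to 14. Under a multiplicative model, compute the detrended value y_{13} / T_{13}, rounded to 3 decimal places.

Trend T_13 = (231 + 380 + 277) / 3 = 888/3 = 296.00000
Ratio to trend: 380 / 296.00000 = 1.284

1.284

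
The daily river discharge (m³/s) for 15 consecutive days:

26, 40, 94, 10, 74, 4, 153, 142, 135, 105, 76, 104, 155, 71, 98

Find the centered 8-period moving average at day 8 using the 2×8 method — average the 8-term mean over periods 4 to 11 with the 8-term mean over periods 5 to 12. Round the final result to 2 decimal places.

93.25

Sum over 4–11: 10 + 74 + 4 + 153 + 142 + 135 + 105 + 76 = 699
Sum over 5–12: 74 + 4 + 153 + 142 + 135 + 105 + 76 + 104 = 793
CMA at t=8 = (699 + 793) / (2·8) = 1492 / 16 = 93.25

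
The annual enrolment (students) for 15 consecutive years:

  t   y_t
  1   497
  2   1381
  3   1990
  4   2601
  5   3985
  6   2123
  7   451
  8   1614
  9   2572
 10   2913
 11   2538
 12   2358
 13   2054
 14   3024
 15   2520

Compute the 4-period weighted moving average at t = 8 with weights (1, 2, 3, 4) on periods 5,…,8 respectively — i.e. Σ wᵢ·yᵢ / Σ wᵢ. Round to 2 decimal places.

Weighted sum: 1·3985 + 2·2123 + 3·451 + 4·1614 = 3985 + 4246 + 1353 + 6456 = 16040
Weight total: 1 + 2 + 3 + 4 = 10
WMA = 16040 / 10 = 1604.00

1604.00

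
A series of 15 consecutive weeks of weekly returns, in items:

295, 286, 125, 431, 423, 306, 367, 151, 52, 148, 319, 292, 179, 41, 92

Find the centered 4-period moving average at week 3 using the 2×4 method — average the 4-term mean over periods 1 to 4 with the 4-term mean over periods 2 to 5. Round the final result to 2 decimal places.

300.25

Sum over 1–4: 295 + 286 + 125 + 431 = 1137
Sum over 2–5: 286 + 125 + 431 + 423 = 1265
CMA at t=3 = (1137 + 1265) / (2·4) = 2402 / 8 = 300.25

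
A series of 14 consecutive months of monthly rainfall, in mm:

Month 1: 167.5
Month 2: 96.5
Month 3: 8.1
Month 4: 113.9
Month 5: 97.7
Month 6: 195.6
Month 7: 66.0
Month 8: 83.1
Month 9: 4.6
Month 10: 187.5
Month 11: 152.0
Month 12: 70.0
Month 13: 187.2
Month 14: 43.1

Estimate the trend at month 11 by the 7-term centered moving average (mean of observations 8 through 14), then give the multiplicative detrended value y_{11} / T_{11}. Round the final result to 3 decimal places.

Trend T_11 = (83.1 + 4.6 + 187.5 + 152.0 + 70.0 + 187.2 + 43.1) / 7 = 727.5/7 = 103.92857
Ratio to trend: 152.0 / 103.92857 = 1.463

1.463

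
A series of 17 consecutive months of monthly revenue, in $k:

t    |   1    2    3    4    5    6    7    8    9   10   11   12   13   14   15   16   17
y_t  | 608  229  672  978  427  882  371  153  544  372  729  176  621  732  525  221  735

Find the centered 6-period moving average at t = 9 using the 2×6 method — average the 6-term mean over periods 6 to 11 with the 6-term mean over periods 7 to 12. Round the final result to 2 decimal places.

449.67

Sum over 6–11: 882 + 371 + 153 + 544 + 372 + 729 = 3051
Sum over 7–12: 371 + 153 + 544 + 372 + 729 + 176 = 2345
CMA at t=9 = (3051 + 2345) / (2·6) = 5396 / 12 = 449.67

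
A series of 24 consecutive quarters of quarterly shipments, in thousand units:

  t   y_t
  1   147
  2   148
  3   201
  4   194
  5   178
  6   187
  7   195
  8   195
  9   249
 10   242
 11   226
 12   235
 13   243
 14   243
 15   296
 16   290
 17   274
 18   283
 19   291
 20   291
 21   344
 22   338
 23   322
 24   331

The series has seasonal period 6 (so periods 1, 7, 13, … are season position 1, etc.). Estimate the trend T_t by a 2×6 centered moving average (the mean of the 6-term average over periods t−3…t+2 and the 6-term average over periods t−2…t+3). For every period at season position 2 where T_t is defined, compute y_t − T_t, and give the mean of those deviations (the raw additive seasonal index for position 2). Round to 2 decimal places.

-16.56

Season position 2 occurs at t = 8, 14, 20 (where T_t is defined).
t=8: T_8 = 211.6667; y_8 − T_8 = 195 − 211.6667 = -16.6667
t=14: T_14 = 259.5000; y_14 − T_14 = 243 − 259.5000 = -16.5000
t=20: T_20 = 307.5000; y_20 − T_20 = 291 − 307.5000 = -16.5000
Mean deviation: (-16.6667 + -16.5000 + -16.5000) / 3 = -16.56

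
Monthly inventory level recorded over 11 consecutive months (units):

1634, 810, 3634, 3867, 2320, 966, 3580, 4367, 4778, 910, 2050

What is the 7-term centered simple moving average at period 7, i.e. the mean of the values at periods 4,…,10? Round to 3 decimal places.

2969.714

Sum of periods 4–10: 3867 + 2320 + 966 + 3580 + 4367 + 4778 + 910 = 20788
Divide by 7: 20788 / 7 = 2969.714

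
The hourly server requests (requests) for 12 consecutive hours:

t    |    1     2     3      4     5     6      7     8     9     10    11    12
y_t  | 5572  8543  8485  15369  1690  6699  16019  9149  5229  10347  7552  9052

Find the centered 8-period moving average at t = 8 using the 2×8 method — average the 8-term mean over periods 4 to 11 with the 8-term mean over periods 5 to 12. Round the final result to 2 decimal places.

Sum over 4–11: 15369 + 1690 + 6699 + 16019 + 9149 + 5229 + 10347 + 7552 = 72054
Sum over 5–12: 1690 + 6699 + 16019 + 9149 + 5229 + 10347 + 7552 + 9052 = 65737
CMA at t=8 = (72054 + 65737) / (2·8) = 137791 / 16 = 8611.94

8611.94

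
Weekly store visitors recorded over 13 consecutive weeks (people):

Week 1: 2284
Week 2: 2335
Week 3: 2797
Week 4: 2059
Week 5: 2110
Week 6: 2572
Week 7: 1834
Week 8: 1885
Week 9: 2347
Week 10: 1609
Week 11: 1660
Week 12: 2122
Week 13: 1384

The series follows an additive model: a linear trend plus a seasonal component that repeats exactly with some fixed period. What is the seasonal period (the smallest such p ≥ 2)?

3

First differences y_{t+1} − y_t: 51, 462, -738, 51, 462, -738, 51, 462, …
The difference pattern repeats every 3 terms and not for any smaller step, so p = 3.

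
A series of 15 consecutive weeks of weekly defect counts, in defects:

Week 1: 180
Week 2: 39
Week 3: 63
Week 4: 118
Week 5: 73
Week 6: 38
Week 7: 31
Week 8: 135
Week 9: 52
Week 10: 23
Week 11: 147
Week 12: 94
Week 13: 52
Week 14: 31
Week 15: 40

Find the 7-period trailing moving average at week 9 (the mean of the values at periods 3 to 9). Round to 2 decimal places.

72.86

Sum of periods 3–9: 63 + 118 + 73 + 38 + 31 + 135 + 52 = 510
Divide by 7: 510 / 7 = 72.86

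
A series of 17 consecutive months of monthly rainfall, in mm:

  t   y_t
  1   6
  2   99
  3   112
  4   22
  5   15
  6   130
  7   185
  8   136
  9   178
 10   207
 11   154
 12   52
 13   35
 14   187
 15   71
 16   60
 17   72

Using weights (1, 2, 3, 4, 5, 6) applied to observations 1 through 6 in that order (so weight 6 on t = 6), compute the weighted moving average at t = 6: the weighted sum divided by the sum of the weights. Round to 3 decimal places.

Weighted sum: 1·6 + 2·99 + 3·112 + 4·22 + 5·15 + 6·130 = 6 + 198 + 336 + 88 + 75 + 780 = 1483
Weight total: 1 + 2 + 3 + 4 + 5 + 6 = 21
WMA = 1483 / 21 = 70.619

70.619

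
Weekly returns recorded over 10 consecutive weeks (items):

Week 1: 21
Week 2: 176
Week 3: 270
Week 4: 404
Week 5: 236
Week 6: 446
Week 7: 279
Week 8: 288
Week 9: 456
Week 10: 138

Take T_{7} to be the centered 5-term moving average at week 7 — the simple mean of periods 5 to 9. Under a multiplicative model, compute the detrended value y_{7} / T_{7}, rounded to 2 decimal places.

0.82

Trend T_7 = (236 + 446 + 279 + 288 + 456) / 5 = 1705/5 = 341.0000
Ratio to trend: 279 / 341.0000 = 0.82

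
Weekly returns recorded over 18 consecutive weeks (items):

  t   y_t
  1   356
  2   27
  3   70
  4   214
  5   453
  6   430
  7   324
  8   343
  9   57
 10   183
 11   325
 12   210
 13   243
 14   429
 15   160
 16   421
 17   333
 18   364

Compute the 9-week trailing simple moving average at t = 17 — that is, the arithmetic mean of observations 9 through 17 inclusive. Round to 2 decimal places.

262.33

Sum of periods 9–17: 57 + 183 + 325 + 210 + 243 + 429 + 160 + 421 + 333 = 2361
Divide by 9: 2361 / 9 = 262.33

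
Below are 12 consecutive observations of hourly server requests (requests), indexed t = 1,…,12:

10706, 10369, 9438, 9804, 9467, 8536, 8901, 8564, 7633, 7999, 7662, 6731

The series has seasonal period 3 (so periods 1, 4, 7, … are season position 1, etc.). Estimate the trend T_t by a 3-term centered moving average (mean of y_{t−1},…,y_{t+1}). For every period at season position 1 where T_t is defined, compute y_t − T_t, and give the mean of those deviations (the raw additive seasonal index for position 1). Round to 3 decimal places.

234.222

Season position 1 occurs at t = 4, 7, 10 (where T_t is defined).
t=4: T_4 = 9569.66667; y_4 − T_4 = 9804 − 9569.66667 = 234.33333
t=7: T_7 = 8667.00000; y_7 − T_7 = 8901 − 8667.00000 = 234.00000
t=10: T_10 = 7764.66667; y_10 − T_10 = 7999 − 7764.66667 = 234.33333
Mean deviation: (234.33333 + 234.00000 + 234.33333) / 3 = 234.222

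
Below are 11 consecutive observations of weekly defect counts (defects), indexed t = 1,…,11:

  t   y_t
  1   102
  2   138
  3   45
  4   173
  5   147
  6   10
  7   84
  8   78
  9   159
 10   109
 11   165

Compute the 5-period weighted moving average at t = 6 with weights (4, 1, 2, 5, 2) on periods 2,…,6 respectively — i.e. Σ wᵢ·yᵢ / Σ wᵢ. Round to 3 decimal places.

Weighted sum: 4·138 + 1·45 + 2·173 + 5·147 + 2·10 = 552 + 45 + 346 + 735 + 20 = 1698
Weight total: 4 + 1 + 2 + 5 + 2 = 14
WMA = 1698 / 14 = 121.286

121.286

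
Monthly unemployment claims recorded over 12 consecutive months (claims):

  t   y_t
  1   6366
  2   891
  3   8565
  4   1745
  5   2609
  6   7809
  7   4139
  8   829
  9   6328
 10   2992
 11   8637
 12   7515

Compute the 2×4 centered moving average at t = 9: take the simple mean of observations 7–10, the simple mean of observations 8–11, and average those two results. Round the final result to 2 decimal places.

4134.25

Sum over 7–10: 4139 + 829 + 6328 + 2992 = 14288
Sum over 8–11: 829 + 6328 + 2992 + 8637 = 18786
CMA at t=9 = (14288 + 18786) / (2·4) = 33074 / 8 = 4134.25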